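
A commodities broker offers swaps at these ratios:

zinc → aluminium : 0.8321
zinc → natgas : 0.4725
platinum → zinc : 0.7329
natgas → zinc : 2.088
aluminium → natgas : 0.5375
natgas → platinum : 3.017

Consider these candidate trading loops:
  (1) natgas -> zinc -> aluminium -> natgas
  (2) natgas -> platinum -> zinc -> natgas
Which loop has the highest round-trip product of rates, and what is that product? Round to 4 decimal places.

1.0448

(1) 2.088 × 0.8321 × 0.5375 = 0.93387
(2) 3.017 × 0.7329 × 0.4725 = 1.04477
Highest is cycle (2) at 1.0448 (>1, arbitrage).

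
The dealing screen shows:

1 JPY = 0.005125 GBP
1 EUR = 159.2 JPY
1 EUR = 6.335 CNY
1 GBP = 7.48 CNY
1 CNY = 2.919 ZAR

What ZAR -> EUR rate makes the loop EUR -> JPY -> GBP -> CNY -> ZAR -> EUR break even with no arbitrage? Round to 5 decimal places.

0.05613

Known legs of the cycle: 159.2 × 0.005125 × 7.48 × 2.919 = 17.814458508
For no arbitrage the full-cycle product must be 1, so the missing rate is 1 / 17.814458508 ≈ 0.0561342.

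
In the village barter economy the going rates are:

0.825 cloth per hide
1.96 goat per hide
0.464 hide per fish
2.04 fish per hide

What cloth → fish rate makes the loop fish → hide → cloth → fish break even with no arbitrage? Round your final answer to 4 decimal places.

2.6123

Known legs of the cycle: 0.464 × 0.825 = 0.3828
For no arbitrage the full-cycle product must be 1, so the missing rate is 1 / 0.3828 ≈ 2.612330.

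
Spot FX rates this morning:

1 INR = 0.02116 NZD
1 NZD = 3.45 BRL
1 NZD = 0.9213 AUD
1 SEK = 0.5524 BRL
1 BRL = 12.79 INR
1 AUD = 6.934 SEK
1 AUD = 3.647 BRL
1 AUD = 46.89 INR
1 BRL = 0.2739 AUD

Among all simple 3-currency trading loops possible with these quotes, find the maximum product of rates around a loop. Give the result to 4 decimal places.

BRL→AUD→SEK→BRL: 0.2739 × 6.934 × 0.5524 = 1.04913
BRL→INR→NZD→BRL: 12.79 × 0.02116 × 3.45 = 0.93370
NZD→AUD→INR→NZD: 0.9213 × 46.89 × 0.02116 = 0.91411
Maximum is BRL→AUD→SEK→BRL at 1.0491; arbitrage exists.

1.0491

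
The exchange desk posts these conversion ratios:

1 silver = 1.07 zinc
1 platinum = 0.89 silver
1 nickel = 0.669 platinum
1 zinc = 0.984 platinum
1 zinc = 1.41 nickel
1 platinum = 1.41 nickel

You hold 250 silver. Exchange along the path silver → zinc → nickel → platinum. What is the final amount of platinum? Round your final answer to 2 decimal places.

252.33

250 silver × 1.07 = 267.5 zinc
267.5 zinc × 1.41 = 377.175 nickel
377.175 nickel × 0.669 = 252.330075 platinum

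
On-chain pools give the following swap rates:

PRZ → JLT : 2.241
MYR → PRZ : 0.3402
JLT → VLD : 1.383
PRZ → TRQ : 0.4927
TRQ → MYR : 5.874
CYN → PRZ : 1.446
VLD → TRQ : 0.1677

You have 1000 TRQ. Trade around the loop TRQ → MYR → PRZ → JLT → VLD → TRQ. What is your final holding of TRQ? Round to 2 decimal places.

1000 TRQ × 5.874 = 5874 MYR
5874 MYR × 0.3402 = 1998.3348 PRZ
1998.3348 PRZ × 2.241 = 4478.2682868 JLT
4478.2682868 JLT × 1.383 = 6193.4450406444 VLD
6193.4450406444 VLD × 0.1677 = 1038.64073331606588 TRQ

1038.64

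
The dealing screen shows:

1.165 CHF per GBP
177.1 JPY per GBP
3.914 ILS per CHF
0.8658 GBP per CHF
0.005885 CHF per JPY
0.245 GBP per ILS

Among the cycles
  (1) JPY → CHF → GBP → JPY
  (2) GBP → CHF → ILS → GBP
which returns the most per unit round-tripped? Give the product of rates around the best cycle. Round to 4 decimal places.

(1) 0.005885 × 0.8658 × 177.1 = 0.90237
(2) 1.165 × 3.914 × 0.245 = 1.11715
Highest is cycle (2) at 1.1172 (>1, arbitrage).

1.1172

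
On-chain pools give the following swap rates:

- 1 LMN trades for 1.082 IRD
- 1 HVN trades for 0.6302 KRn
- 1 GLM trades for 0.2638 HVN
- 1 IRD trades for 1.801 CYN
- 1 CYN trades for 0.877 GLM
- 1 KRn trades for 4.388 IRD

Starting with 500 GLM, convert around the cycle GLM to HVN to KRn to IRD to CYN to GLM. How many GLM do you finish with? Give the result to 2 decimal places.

500 GLM × 0.2638 = 131.9 HVN
131.9 HVN × 0.6302 = 83.12338 KRn
83.12338 KRn × 4.388 = 364.74539144 IRD
364.74539144 IRD × 1.801 = 656.90644998344 CYN
656.90644998344 CYN × 0.877 = 576.10695663547688 GLM

576.11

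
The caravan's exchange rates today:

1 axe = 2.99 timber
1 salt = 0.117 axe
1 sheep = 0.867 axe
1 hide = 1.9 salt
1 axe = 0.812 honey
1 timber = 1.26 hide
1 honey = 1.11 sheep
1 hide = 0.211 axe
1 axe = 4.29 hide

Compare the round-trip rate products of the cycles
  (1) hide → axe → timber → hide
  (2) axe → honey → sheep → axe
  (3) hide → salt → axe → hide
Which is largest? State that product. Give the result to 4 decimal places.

0.9537

(1) 0.211 × 2.99 × 1.26 = 0.79492
(2) 0.812 × 1.11 × 0.867 = 0.78144
(3) 1.9 × 0.117 × 4.29 = 0.95367
Highest is cycle (3) at 0.9537 (≤1, no arbitrage).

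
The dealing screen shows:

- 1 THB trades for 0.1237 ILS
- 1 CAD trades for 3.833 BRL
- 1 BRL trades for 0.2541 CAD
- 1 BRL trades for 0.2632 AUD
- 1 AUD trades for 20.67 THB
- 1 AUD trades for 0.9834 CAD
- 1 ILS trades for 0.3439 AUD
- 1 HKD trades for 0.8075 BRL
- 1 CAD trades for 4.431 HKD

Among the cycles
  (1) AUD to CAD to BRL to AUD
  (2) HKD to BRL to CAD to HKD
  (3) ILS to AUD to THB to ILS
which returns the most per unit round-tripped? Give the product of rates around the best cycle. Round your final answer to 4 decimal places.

(1) 0.9834 × 3.833 × 0.2632 = 0.99210
(2) 0.8075 × 0.2541 × 4.431 = 0.90918
(3) 0.3439 × 20.67 × 0.1237 = 0.87931
Highest is cycle (1) at 0.9921 (≤1, no arbitrage).

0.9921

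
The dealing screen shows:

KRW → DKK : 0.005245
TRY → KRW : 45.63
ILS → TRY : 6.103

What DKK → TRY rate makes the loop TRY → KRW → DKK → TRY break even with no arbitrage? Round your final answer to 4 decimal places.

Known legs of the cycle: 45.63 × 0.005245 = 0.23932935
For no arbitrage the full-cycle product must be 1, so the missing rate is 1 / 0.23932935 ≈ 4.178343.

4.1783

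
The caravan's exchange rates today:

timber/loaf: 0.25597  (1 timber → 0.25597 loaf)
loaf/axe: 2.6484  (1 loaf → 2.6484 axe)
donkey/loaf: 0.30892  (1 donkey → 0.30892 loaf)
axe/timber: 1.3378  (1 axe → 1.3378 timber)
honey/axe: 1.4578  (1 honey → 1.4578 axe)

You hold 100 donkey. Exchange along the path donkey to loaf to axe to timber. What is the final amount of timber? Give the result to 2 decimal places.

109.45

100 donkey × 0.30892 = 30.892 loaf
30.892 loaf × 2.6484 = 81.8143728 axe
81.8143728 axe × 1.3378 = 109.45126793184 timber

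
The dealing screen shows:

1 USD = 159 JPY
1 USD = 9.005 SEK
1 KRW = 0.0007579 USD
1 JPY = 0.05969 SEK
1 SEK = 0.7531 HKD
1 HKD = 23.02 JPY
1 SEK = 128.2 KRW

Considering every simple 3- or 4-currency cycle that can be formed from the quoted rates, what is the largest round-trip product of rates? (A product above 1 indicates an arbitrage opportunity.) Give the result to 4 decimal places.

1.0348

HKD→JPY→SEK→HKD: 23.02 × 0.05969 × 0.7531 = 1.03481
KRW→USD→JPY→SEK→KRW: 0.0007579 × 159 × 0.05969 × 128.2 = 0.92214
KRW→USD→SEK→KRW: 0.0007579 × 9.005 × 128.2 = 0.87495
Maximum is HKD→JPY→SEK→HKD at 1.0348; arbitrage exists.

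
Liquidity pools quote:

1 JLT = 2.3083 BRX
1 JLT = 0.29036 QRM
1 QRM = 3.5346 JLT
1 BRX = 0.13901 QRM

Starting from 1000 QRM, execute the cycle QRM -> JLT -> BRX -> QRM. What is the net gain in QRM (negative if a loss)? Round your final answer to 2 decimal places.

134.17

1000 QRM × 3.5346 = 3534.6 JLT
3534.6 JLT × 2.3083 = 8158.91718 BRX
8158.91718 BRX × 0.13901 = 1134.1710771918 QRM
Net change: 1134.1710771918 − 1000 = 134.1710771918 QRM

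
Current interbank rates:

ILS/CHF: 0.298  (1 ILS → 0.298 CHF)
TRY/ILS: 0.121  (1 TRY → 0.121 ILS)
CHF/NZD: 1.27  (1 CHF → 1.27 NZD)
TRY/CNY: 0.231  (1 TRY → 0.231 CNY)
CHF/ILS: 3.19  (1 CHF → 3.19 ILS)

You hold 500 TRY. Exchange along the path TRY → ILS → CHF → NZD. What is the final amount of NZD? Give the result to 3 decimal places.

22.897

500 TRY × 0.121 = 60.5 ILS
60.5 ILS × 0.298 = 18.029 CHF
18.029 CHF × 1.27 = 22.89683 NZD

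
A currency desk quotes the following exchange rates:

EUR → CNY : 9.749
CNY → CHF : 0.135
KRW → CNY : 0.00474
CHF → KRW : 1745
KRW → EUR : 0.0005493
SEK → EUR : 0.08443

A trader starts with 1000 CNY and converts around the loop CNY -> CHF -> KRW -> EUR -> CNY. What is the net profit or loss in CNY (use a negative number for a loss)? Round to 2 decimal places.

261.53

1000 CNY × 0.135 = 135 CHF
135 CHF × 1745 = 235575 KRW
235575 KRW × 0.0005493 = 129.4013475 EUR
129.4013475 EUR × 9.749 = 1261.5337367775 CNY
Net change: 1261.5337367775 − 1000 = 261.5337367775 CNY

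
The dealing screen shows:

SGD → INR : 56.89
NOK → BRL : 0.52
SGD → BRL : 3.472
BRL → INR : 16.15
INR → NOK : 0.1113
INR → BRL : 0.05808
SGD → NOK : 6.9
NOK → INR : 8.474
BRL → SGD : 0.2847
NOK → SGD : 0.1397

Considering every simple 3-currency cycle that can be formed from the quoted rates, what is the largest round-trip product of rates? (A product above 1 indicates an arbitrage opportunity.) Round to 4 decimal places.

SGD→NOK→BRL→SGD: 6.9 × 0.52 × 0.2847 = 1.02150
SGD→INR→BRL→SGD: 56.89 × 0.05808 × 0.2847 = 0.94070
INR→NOK→BRL→INR: 0.1113 × 0.52 × 16.15 = 0.93470
SGD→INR→NOK→SGD: 56.89 × 0.1113 × 0.1397 = 0.88456
Maximum is SGD→NOK→BRL→SGD at 1.0215; arbitrage exists.

1.0215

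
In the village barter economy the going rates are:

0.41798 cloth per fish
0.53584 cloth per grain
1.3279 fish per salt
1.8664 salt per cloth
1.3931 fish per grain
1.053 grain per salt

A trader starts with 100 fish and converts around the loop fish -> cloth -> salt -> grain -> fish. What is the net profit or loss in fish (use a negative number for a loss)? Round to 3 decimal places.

100 fish × 0.41798 = 41.798 cloth
41.798 cloth × 1.8664 = 78.0117872 salt
78.0117872 salt × 1.053 = 82.1464119216 grain
82.1464119216 grain × 1.3931 = 114.43816644798096 fish
Net change: 114.43816644798096 − 100 = 14.43816644798096 fish

14.438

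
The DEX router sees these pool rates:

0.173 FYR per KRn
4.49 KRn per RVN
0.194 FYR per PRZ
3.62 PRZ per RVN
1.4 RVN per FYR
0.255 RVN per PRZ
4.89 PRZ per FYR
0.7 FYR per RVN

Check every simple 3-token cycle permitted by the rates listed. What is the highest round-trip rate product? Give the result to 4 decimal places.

RVN→KRn→FYR→RVN: 4.49 × 0.173 × 1.4 = 1.08748
RVN→PRZ→FYR→RVN: 3.62 × 0.194 × 1.4 = 0.98319
RVN→FYR→PRZ→RVN: 0.7 × 4.89 × 0.255 = 0.87287
Maximum is RVN→KRn→FYR→RVN at 1.0875; arbitrage exists.

1.0875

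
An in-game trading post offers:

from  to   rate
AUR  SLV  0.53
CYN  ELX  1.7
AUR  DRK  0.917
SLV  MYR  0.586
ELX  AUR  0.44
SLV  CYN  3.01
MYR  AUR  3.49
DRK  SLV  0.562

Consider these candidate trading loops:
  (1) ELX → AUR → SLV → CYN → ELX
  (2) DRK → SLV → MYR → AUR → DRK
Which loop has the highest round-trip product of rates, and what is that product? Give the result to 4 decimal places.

1.1933

(1) 0.44 × 0.53 × 3.01 × 1.7 = 1.19328
(2) 0.562 × 0.586 × 3.49 × 0.917 = 1.05397
Highest is cycle (1) at 1.1933 (>1, arbitrage).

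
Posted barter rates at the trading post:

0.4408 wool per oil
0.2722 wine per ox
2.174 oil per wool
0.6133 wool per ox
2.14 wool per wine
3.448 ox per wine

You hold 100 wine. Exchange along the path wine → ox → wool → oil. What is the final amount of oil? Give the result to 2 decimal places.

100 wine × 3.448 = 344.8 ox
344.8 ox × 0.6133 = 211.46584 wool
211.46584 wool × 2.174 = 459.72673616 oil

459.73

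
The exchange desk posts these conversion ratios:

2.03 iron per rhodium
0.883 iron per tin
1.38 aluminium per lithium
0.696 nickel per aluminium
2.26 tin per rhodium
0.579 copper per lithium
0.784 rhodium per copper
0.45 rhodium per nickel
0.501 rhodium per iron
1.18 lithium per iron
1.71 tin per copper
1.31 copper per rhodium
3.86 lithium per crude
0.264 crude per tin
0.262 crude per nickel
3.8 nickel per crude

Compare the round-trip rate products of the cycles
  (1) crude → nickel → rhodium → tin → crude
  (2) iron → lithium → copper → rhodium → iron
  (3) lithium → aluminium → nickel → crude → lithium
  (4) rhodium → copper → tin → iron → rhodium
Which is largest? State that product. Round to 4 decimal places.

1.0874

(1) 3.8 × 0.45 × 2.26 × 0.264 = 1.02025
(2) 1.18 × 0.579 × 0.784 × 2.03 = 1.08736
(3) 1.38 × 0.696 × 0.262 × 3.86 = 0.97135
(4) 1.31 × 1.71 × 0.883 × 0.501 = 0.99098
Highest is cycle (2) at 1.0874 (>1, arbitrage).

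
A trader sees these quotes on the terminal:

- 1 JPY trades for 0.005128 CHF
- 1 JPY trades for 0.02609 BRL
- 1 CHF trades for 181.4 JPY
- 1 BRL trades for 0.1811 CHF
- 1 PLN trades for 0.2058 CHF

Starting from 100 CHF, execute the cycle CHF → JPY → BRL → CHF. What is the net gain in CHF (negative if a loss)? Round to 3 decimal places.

100 CHF × 181.4 = 18140 JPY
18140 JPY × 0.02609 = 473.2726 BRL
473.2726 BRL × 0.1811 = 85.70966786 CHF
Net change: 85.70966786 − 100 = -14.29033214 CHF

-14.290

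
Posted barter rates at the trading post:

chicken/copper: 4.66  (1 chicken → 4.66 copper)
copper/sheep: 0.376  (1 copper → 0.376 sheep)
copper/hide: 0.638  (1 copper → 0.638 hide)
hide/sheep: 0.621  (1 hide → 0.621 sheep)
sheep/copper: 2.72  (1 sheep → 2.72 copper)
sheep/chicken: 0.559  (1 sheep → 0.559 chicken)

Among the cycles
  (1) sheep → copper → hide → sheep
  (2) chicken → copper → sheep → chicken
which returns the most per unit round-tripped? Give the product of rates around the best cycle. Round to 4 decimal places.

(1) 2.72 × 0.638 × 0.621 = 1.07766
(2) 4.66 × 0.376 × 0.559 = 0.97946
Highest is cycle (1) at 1.0777 (>1, arbitrage).

1.0777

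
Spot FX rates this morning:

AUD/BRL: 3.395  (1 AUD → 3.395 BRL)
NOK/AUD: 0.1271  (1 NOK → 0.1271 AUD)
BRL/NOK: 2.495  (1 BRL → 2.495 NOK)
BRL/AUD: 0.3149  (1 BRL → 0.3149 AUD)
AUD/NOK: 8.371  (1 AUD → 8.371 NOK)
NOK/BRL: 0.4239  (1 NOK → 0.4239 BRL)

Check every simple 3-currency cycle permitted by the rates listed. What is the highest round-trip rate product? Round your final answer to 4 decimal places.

BRL→AUD→NOK→BRL: 0.3149 × 8.371 × 0.4239 = 1.11741
BRL→NOK→AUD→BRL: 2.495 × 0.1271 × 3.395 = 1.07660
Maximum is BRL→AUD→NOK→BRL at 1.1174; arbitrage exists.

1.1174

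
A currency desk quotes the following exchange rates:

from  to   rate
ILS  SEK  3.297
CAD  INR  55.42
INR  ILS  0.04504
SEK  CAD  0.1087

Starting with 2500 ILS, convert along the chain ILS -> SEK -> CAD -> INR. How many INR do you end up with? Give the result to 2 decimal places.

2500 ILS × 3.297 = 8242.5 SEK
8242.5 SEK × 0.1087 = 895.95975 CAD
895.95975 CAD × 55.42 = 49654.089345 INR

49654.09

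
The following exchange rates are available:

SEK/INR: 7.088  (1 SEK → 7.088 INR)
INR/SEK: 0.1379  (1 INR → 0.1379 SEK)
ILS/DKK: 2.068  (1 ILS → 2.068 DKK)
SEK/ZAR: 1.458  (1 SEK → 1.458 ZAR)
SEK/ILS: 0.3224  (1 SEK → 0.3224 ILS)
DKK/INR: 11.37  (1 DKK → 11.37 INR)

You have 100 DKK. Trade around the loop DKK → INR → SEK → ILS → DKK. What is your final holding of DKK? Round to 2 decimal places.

104.54

100 DKK × 11.37 = 1137 INR
1137 INR × 0.1379 = 156.7923 SEK
156.7923 SEK × 0.3224 = 50.54983752 ILS
50.54983752 ILS × 2.068 = 104.53706399136 DKK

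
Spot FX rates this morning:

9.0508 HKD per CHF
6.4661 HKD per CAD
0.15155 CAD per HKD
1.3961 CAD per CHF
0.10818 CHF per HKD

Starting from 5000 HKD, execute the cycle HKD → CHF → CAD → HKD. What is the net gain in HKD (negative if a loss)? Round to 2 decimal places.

-117.12

5000 HKD × 0.10818 = 540.9 CHF
540.9 CHF × 1.3961 = 755.15049 CAD
755.15049 CAD × 6.4661 = 4882.878583389 HKD
Net change: 4882.878583389 − 5000 = -117.121416611 HKD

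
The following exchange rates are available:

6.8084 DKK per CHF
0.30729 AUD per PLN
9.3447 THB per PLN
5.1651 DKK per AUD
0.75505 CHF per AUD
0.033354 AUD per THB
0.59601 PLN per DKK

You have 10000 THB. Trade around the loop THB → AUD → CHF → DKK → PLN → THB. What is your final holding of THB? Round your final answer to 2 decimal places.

10000 THB × 0.033354 = 333.54 AUD
333.54 AUD × 0.75505 = 251.839377 CHF
251.839377 CHF × 6.8084 = 1714.6232143668 DKK
1714.6232143668 DKK × 0.59601 = 1021.932581994756468 PLN
1021.932581994756468 PLN × 9.3447 = 9549.6533989664007665196 THB

9549.65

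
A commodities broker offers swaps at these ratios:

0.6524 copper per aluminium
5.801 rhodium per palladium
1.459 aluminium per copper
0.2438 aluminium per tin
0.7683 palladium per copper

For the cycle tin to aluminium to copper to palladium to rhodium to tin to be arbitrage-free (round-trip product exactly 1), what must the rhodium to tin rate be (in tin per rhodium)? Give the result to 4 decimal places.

1.4106

Known legs of the cycle: 0.2438 × 0.6524 × 0.7683 × 5.801 = 0.708894084485496
For no arbitrage the full-cycle product must be 1, so the missing rate is 1 / 0.708894084485496 ≈ 1.410648.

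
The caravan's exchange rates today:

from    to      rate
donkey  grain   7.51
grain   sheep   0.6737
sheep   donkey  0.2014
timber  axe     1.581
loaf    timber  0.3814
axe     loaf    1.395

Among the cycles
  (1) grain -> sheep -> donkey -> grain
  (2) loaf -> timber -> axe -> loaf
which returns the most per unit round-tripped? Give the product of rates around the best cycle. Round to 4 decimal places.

1.0190

(1) 0.6737 × 0.2014 × 7.51 = 1.01898
(2) 0.3814 × 1.581 × 1.395 = 0.84118
Highest is cycle (1) at 1.0190 (>1, arbitrage).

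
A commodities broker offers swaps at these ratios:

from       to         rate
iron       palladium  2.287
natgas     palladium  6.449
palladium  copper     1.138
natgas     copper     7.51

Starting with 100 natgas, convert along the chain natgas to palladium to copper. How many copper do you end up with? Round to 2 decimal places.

733.90

100 natgas × 6.449 = 644.9 palladium
644.9 palladium × 1.138 = 733.8962 copper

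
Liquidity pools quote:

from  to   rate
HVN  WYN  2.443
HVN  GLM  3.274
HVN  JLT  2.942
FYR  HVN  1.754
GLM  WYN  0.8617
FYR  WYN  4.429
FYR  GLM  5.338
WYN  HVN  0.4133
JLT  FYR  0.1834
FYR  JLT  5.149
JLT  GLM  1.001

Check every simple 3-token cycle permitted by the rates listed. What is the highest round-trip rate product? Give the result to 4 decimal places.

WYN→HVN→GLM→WYN: 0.4133 × 3.274 × 0.8617 = 1.16600
JLT→FYR→HVN→JLT: 0.1834 × 1.754 × 2.942 = 0.94639
Maximum is WYN→HVN→GLM→WYN at 1.1660; arbitrage exists.

1.1660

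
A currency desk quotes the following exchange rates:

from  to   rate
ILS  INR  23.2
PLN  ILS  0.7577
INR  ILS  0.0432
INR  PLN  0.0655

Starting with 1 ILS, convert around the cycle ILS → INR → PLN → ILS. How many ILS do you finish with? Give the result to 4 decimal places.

1.1514

1 ILS × 23.2 = 23.2 INR
23.2 INR × 0.0655 = 1.5196 PLN
1.5196 PLN × 0.7577 = 1.15140092 ILS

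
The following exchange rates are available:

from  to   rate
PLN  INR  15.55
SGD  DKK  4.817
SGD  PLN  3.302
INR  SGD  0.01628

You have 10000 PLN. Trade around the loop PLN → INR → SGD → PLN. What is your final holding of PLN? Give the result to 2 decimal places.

10000 PLN × 15.55 = 155500 INR
155500 INR × 0.01628 = 2531.54 SGD
2531.54 SGD × 3.302 = 8359.14508 PLN

8359.15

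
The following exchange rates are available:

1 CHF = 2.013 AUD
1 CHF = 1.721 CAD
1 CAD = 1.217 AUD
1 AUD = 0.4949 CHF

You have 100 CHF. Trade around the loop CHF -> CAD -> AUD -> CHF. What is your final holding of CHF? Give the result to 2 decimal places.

100 CHF × 1.721 = 172.1 CAD
172.1 CAD × 1.217 = 209.4457 AUD
209.4457 AUD × 0.4949 = 103.65467693 CHF

103.65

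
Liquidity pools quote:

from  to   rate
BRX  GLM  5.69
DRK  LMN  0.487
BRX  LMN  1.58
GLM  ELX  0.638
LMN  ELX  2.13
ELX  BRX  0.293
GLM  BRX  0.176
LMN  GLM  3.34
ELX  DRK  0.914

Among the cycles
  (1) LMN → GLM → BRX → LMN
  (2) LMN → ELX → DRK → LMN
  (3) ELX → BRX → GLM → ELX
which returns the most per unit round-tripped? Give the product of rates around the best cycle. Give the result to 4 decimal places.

1.0637

(1) 3.34 × 0.176 × 1.58 = 0.92879
(2) 2.13 × 0.914 × 0.487 = 0.94810
(3) 0.293 × 5.69 × 0.638 = 1.06365
Highest is cycle (3) at 1.0637 (>1, arbitrage).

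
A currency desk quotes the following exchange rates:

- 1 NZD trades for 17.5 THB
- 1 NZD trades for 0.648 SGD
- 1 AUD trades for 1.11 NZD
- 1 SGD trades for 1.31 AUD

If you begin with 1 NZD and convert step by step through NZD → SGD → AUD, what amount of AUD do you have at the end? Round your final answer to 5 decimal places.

0.84888

1 NZD × 0.648 = 0.648 SGD
0.648 SGD × 1.31 = 0.84888 AUD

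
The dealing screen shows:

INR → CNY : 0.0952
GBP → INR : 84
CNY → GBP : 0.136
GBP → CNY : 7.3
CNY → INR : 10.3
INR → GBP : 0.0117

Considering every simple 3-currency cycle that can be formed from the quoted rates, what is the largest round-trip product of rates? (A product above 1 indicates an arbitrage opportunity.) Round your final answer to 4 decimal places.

INR→CNY→GBP→INR: 0.0952 × 0.136 × 84 = 1.08756
INR→GBP→CNY→INR: 0.0117 × 7.3 × 10.3 = 0.87972
Maximum is INR→CNY→GBP→INR at 1.0876; arbitrage exists.

1.0876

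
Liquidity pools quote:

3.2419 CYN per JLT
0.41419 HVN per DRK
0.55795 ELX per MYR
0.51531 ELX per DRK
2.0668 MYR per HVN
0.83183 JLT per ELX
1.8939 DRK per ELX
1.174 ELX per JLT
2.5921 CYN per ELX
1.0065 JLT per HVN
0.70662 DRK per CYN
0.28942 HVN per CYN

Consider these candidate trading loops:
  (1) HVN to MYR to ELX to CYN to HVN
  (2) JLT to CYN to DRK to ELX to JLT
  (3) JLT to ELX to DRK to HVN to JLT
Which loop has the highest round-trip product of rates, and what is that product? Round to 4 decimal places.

(1) 2.0668 × 0.55795 × 2.5921 × 0.28942 = 0.86512
(2) 3.2419 × 0.70662 × 0.51531 × 0.83183 = 0.98195
(3) 1.174 × 1.8939 × 0.41419 × 1.0065 = 0.92691
Highest is cycle (2) at 0.9819 (≤1, no arbitrage).

0.9819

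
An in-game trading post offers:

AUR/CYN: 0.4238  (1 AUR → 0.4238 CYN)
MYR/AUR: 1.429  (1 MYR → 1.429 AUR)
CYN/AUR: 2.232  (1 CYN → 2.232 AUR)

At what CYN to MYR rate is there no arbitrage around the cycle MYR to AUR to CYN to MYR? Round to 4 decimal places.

1.6512

Known legs of the cycle: 1.429 × 0.4238 = 0.6056102
For no arbitrage the full-cycle product must be 1, so the missing rate is 1 / 0.6056102 ≈ 1.651227.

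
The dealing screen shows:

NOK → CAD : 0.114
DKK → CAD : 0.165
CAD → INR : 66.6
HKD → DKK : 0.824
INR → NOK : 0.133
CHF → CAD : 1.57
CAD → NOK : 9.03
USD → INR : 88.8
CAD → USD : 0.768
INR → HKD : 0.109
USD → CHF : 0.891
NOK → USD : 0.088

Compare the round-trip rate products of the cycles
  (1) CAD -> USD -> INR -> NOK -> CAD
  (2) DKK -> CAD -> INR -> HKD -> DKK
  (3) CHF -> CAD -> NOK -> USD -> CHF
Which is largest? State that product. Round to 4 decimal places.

1.1116

(1) 0.768 × 88.8 × 0.133 × 0.114 = 1.03402
(2) 0.165 × 66.6 × 0.109 × 0.824 = 0.98699
(3) 1.57 × 9.03 × 0.088 × 0.891 = 1.11160
Highest is cycle (3) at 1.1116 (>1, arbitrage).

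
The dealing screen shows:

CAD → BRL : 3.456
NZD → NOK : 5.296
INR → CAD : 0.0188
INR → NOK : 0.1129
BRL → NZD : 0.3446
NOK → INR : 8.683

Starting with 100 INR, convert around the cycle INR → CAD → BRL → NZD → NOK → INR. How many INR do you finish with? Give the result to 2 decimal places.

100 INR × 0.0188 = 1.88 CAD
1.88 CAD × 3.456 = 6.49728 BRL
6.49728 BRL × 0.3446 = 2.238962688 NZD
2.238962688 NZD × 5.296 = 11.857546395648 NOK
11.857546395648 NOK × 8.683 = 102.959075353411584 INR

102.96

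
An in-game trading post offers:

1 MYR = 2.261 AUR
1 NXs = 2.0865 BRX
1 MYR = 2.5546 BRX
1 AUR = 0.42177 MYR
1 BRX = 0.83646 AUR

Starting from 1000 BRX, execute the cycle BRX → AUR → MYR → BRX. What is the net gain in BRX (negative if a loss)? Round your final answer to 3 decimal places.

1000 BRX × 0.83646 = 836.46 AUR
836.46 AUR × 0.42177 = 352.7937342 MYR
352.7937342 MYR × 2.5546 = 901.24687338732 BRX
Net change: 901.24687338732 − 1000 = -98.75312661268 BRX

-98.753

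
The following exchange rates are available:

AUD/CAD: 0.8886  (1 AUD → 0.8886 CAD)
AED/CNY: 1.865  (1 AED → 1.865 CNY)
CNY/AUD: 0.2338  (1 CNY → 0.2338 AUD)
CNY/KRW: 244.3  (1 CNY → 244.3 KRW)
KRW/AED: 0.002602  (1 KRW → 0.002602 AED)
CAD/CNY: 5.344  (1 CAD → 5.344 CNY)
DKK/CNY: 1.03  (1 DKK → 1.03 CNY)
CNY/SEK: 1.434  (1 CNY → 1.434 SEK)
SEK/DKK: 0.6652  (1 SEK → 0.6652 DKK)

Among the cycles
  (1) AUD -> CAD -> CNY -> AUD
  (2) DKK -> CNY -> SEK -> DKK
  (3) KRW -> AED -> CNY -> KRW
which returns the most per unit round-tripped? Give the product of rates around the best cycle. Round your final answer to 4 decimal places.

(1) 0.8886 × 5.344 × 0.2338 = 1.11024
(2) 1.03 × 1.434 × 0.6652 = 0.98251
(3) 0.002602 × 1.865 × 244.3 = 1.18552
Highest is cycle (3) at 1.1855 (>1, arbitrage).

1.1855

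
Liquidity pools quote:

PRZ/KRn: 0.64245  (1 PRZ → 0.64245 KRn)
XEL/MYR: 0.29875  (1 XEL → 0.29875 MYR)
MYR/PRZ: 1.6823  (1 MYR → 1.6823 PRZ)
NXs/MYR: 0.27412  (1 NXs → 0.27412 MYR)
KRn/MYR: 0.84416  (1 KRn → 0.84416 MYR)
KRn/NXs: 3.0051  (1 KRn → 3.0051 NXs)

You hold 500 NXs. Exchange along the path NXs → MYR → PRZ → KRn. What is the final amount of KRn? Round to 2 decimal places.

500 NXs × 0.27412 = 137.06 MYR
137.06 MYR × 1.6823 = 230.576038 PRZ
230.576038 PRZ × 0.64245 = 148.1335756131 KRn

148.13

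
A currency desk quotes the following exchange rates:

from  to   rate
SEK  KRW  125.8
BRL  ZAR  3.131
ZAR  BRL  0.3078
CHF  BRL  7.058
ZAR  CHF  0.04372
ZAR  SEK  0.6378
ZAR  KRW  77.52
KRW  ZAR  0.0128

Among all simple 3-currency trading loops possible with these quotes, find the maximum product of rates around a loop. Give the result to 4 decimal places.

1.0270

SEK→KRW→ZAR→SEK: 125.8 × 0.0128 × 0.6378 = 1.02701
BRL→ZAR→CHF→BRL: 3.131 × 0.04372 × 7.058 = 0.96615
Maximum is SEK→KRW→ZAR→SEK at 1.0270; arbitrage exists.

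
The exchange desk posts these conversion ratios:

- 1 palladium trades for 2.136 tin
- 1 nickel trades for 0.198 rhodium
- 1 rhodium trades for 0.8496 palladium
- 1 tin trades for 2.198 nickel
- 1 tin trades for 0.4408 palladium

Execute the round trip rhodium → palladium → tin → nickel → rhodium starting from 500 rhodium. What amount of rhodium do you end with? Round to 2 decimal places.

500 rhodium × 0.8496 = 424.8 palladium
424.8 palladium × 2.136 = 907.3728 tin
907.3728 tin × 2.198 = 1994.4054144 nickel
1994.4054144 nickel × 0.198 = 394.8922720512 rhodium

394.89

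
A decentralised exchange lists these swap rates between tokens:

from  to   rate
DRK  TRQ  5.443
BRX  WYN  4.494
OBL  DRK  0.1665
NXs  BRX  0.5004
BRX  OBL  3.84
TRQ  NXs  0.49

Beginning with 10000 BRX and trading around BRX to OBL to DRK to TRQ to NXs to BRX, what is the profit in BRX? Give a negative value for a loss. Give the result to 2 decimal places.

10000 BRX × 3.84 = 38400 OBL
38400 OBL × 0.1665 = 6393.6 DRK
6393.6 DRK × 5.443 = 34800.3648 TRQ
34800.3648 TRQ × 0.49 = 17052.178752 NXs
17052.178752 NXs × 0.5004 = 8532.9102475008 BRX
Net change: 8532.9102475008 − 10000 = -1467.0897524992 BRX

-1467.09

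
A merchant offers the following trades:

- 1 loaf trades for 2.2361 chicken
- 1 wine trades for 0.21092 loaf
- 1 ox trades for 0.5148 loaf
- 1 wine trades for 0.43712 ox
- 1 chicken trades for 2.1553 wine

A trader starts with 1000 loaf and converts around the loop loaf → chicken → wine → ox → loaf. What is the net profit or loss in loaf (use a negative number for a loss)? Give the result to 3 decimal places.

1000 loaf × 2.2361 = 2236.1 chicken
2236.1 chicken × 2.1553 = 4819.46633 wine
4819.46633 wine × 0.43712 = 2106.6851221696 ox
2106.6851221696 ox × 0.5148 = 1084.52150089291008 loaf
Net change: 1084.52150089291008 − 1000 = 84.52150089291008 loaf

84.522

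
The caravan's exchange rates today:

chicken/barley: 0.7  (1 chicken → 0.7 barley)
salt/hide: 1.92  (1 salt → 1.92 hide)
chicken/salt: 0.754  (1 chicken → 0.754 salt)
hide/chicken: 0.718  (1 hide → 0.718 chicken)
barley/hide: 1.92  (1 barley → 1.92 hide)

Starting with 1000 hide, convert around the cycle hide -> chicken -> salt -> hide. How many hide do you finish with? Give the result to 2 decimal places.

1000 hide × 0.718 = 718 chicken
718 chicken × 0.754 = 541.372 salt
541.372 salt × 1.92 = 1039.43424 hide

1039.43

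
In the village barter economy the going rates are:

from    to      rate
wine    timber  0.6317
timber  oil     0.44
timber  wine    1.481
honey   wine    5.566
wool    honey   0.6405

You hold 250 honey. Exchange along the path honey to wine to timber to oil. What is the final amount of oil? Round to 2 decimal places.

386.76

250 honey × 5.566 = 1391.5 wine
1391.5 wine × 0.6317 = 879.01055 timber
879.01055 timber × 0.44 = 386.764642 oil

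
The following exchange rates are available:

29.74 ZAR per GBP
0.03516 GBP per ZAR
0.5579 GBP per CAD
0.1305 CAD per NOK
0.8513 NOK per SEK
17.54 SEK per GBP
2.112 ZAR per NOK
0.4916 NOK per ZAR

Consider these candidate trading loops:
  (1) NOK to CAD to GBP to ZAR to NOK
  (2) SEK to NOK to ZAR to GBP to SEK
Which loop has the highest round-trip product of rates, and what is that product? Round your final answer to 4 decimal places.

1.1088

(1) 0.1305 × 0.5579 × 29.74 × 0.4916 = 1.06444
(2) 0.8513 × 2.112 × 0.03516 × 17.54 = 1.10880
Highest is cycle (2) at 1.1088 (>1, arbitrage).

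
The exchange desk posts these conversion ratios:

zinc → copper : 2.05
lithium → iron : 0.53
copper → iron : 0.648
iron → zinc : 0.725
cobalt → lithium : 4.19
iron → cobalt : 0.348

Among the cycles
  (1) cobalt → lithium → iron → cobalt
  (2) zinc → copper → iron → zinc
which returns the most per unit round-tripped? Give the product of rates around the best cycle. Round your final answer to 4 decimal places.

0.9631

(1) 4.19 × 0.53 × 0.348 = 0.77280
(2) 2.05 × 0.648 × 0.725 = 0.96309
Highest is cycle (2) at 0.9631 (≤1, no arbitrage).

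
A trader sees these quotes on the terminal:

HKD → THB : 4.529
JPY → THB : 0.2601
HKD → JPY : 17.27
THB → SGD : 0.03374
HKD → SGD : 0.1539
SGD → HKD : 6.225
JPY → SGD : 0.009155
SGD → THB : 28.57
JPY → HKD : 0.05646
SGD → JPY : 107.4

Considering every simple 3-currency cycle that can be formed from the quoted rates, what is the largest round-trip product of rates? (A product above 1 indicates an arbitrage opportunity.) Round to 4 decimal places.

0.9842

SGD→HKD→JPY→SGD: 6.225 × 17.27 × 0.009155 = 0.98422
SGD→HKD→THB→SGD: 6.225 × 4.529 × 0.03374 = 0.95123
SGD→JPY→THB→SGD: 107.4 × 0.2601 × 0.03374 = 0.94252
SGD→JPY→HKD→SGD: 107.4 × 0.05646 × 0.1539 = 0.93322
Maximum is SGD→HKD→JPY→SGD at 0.9842; no arbitrage — every cycle loses value.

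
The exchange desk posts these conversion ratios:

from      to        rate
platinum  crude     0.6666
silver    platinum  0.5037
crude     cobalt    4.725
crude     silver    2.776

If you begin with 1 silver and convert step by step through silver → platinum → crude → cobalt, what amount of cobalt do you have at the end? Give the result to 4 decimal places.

1.5865

1 silver × 0.5037 = 0.5037 platinum
0.5037 platinum × 0.6666 = 0.33576642 crude
0.33576642 crude × 4.725 = 1.5864963345 cobalt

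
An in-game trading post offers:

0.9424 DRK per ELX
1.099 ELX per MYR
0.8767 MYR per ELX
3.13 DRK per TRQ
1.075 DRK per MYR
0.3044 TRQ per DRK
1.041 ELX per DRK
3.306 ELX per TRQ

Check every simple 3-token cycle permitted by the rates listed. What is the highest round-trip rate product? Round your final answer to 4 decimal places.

0.9811

DRK→ELX→MYR→DRK: 1.041 × 0.8767 × 1.075 = 0.98109
TRQ→ELX→DRK→TRQ: 3.306 × 0.9424 × 0.3044 = 0.94838
Maximum is DRK→ELX→MYR→DRK at 0.9811; no arbitrage — every cycle loses value.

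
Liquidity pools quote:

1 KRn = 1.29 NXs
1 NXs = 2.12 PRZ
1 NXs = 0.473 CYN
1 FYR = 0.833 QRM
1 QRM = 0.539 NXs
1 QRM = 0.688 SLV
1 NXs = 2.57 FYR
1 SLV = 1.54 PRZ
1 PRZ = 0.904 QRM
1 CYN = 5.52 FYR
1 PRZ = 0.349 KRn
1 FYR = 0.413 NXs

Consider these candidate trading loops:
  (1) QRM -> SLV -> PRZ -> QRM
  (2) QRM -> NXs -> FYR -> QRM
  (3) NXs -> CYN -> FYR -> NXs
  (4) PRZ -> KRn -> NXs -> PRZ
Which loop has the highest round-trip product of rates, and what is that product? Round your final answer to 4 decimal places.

1.1539

(1) 0.688 × 1.54 × 0.904 = 0.95781
(2) 0.539 × 2.57 × 0.833 = 1.15390
(3) 0.473 × 5.52 × 0.413 = 1.07833
(4) 0.349 × 1.29 × 2.12 = 0.95445
Highest is cycle (2) at 1.1539 (>1, arbitrage).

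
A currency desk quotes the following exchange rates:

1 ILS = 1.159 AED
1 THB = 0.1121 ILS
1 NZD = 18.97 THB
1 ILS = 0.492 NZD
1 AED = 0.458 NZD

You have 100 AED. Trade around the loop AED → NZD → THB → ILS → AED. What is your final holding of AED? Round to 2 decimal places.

100 AED × 0.458 = 45.8 NZD
45.8 NZD × 18.97 = 868.826 THB
868.826 THB × 0.1121 = 97.3953946 ILS
97.3953946 ILS × 1.159 = 112.8812623414 AED

112.88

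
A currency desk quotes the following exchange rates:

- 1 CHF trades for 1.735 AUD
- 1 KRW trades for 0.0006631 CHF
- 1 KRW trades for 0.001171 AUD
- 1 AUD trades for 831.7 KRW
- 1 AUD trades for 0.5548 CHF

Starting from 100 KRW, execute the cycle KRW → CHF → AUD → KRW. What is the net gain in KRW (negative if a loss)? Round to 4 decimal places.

-4.3147

100 KRW × 0.0006631 = 0.06631 CHF
0.06631 CHF × 1.735 = 0.11504785 AUD
0.11504785 AUD × 831.7 = 95.685296845 KRW
Net change: 95.685296845 − 100 = -4.314703155 KRW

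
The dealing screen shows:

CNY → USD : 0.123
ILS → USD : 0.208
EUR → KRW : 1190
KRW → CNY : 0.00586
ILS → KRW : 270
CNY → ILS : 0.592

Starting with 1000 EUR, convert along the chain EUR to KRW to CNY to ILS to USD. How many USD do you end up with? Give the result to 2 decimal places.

858.68

1000 EUR × 1190 = 1190000 KRW
1190000 KRW × 0.00586 = 6973.4 CNY
6973.4 CNY × 0.592 = 4128.2528 ILS
4128.2528 ILS × 0.208 = 858.6765824 USD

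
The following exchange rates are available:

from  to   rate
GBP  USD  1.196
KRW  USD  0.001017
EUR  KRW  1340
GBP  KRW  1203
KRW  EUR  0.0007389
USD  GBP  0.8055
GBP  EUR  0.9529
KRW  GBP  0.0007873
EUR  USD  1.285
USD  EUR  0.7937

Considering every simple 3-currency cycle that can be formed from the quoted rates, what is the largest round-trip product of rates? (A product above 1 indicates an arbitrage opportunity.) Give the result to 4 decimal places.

1.0816

KRW→USD→EUR→KRW: 0.001017 × 0.7937 × 1340 = 1.08164
GBP→EUR→KRW→GBP: 0.9529 × 1340 × 0.0007873 = 1.00529
GBP→EUR→USD→GBP: 0.9529 × 1.285 × 0.8055 = 0.98632
GBP→KRW→USD→GBP: 1203 × 0.001017 × 0.8055 = 0.98549
Maximum is KRW→USD→EUR→KRW at 1.0816; arbitrage exists.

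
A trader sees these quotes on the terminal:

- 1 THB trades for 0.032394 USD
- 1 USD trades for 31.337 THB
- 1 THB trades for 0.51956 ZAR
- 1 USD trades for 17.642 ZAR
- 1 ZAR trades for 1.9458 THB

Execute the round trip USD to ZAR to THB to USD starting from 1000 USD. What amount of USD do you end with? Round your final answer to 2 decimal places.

1112.01

1000 USD × 17.642 = 17642 ZAR
17642 ZAR × 1.9458 = 34327.8036 THB
34327.8036 THB × 0.032394 = 1112.0148698184 USD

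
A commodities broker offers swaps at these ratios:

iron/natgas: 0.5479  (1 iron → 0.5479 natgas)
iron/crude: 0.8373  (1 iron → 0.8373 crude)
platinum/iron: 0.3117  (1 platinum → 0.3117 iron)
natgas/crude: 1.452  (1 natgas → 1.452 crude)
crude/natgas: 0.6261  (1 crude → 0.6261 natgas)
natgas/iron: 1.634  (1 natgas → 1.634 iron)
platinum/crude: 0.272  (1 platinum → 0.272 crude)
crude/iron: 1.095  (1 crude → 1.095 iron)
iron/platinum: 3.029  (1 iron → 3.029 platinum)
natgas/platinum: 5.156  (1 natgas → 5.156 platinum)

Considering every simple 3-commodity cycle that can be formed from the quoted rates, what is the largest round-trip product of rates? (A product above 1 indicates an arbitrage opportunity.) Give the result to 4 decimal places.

0.9022

iron→platinum→crude→iron: 3.029 × 0.272 × 1.095 = 0.90216
natgas→platinum→iron→natgas: 5.156 × 0.3117 × 0.5479 = 0.88054
natgas→platinum→crude→natgas: 5.156 × 0.272 × 0.6261 = 0.87806
natgas→crude→iron→natgas: 1.452 × 1.095 × 0.5479 = 0.87113
natgas→iron→crude→natgas: 1.634 × 0.8373 × 0.6261 = 0.85660
Maximum is iron→platinum→crude→iron at 0.9022; no arbitrage — every cycle loses value.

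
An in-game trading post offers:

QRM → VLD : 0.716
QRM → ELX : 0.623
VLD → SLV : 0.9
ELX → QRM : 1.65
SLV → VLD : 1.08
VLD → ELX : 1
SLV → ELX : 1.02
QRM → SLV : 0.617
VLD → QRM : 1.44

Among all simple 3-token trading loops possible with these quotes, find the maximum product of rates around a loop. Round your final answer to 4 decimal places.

QRM→VLD→ELX→QRM: 0.716 × 1 × 1.65 = 1.18140
SLV→ELX→QRM→SLV: 1.02 × 1.65 × 0.617 = 1.03841
SLV→VLD→QRM→SLV: 1.08 × 1.44 × 0.617 = 0.95956
Maximum is QRM→VLD→ELX→QRM at 1.1814; arbitrage exists.

1.1814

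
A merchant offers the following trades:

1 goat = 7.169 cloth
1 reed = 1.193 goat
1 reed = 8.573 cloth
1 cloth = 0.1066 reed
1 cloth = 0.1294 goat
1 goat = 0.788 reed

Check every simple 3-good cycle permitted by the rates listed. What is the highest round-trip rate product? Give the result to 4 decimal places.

cloth→reed→goat→cloth: 0.1066 × 1.193 × 7.169 = 0.91171
cloth→goat→reed→cloth: 0.1294 × 0.788 × 8.573 = 0.87416
Maximum is cloth→reed→goat→cloth at 0.9117; no arbitrage — every cycle loses value.

0.9117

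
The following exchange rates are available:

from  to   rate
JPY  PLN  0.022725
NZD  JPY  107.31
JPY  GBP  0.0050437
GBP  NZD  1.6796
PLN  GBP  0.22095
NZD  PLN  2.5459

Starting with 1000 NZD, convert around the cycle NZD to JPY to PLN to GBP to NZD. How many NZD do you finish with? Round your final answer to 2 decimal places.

1000 NZD × 107.31 = 107310 JPY
107310 JPY × 0.022725 = 2438.61975 PLN
2438.61975 PLN × 0.22095 = 538.8130337625 GBP
538.8130337625 GBP × 1.6796 = 904.990371507495 NZD

904.99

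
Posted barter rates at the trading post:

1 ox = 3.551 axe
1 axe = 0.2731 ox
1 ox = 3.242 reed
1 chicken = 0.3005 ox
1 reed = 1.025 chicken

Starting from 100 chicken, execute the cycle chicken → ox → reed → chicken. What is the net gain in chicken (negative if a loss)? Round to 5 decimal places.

-0.14235

100 chicken × 0.3005 = 30.05 ox
30.05 ox × 3.242 = 97.4221 reed
97.4221 reed × 1.025 = 99.8576525 chicken
Net change: 99.8576525 − 100 = -0.1423475 chicken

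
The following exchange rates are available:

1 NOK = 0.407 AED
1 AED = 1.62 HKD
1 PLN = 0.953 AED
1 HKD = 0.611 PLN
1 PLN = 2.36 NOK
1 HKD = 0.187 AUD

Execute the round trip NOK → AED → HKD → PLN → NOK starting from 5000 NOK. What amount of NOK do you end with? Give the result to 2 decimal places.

4753.71

5000 NOK × 0.407 = 2035 AED
2035 AED × 1.62 = 3296.7 HKD
3296.7 HKD × 0.611 = 2014.2837 PLN
2014.2837 PLN × 2.36 = 4753.709532 NOK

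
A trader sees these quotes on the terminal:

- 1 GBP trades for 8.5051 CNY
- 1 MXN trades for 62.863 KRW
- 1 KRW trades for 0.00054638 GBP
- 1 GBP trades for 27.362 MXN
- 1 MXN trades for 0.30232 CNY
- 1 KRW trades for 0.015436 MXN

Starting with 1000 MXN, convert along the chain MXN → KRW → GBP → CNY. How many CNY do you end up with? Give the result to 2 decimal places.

292.13

1000 MXN × 62.863 = 62863 KRW
62863 KRW × 0.00054638 = 34.34708594 GBP
34.34708594 GBP × 8.5051 = 292.125400628294 CNY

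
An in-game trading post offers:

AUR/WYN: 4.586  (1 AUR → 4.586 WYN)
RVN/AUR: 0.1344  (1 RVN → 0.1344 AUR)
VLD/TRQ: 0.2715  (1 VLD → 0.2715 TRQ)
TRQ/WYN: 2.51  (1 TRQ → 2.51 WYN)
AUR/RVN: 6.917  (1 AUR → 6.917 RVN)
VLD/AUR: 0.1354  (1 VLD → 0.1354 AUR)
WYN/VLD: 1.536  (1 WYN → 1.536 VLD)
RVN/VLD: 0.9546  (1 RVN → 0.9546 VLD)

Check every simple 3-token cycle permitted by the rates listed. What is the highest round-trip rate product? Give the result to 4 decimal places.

1.0467

WYN→VLD→TRQ→WYN: 1.536 × 0.2715 × 2.51 = 1.04673
WYN→VLD→AUR→WYN: 1.536 × 0.1354 × 4.586 = 0.95377
RVN→VLD→AUR→RVN: 0.9546 × 0.1354 × 6.917 = 0.89404
Maximum is WYN→VLD→TRQ→WYN at 1.0467; arbitrage exists.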